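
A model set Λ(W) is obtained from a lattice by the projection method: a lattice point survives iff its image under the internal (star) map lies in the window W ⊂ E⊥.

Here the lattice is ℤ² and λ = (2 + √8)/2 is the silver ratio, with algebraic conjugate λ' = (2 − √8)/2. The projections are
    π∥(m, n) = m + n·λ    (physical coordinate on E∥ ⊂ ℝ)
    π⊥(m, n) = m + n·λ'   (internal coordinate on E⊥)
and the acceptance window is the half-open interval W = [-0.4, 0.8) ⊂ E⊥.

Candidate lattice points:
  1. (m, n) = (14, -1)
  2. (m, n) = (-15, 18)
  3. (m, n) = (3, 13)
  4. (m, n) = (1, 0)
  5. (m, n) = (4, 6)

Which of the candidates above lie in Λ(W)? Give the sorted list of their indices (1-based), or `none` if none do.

Compute λ' = (2−√8)/2 = -0.4142, so π⊥(m,n) = m -0.4142·n.
#1 (14,-1): internal coord 14 + (-1)·λ' = +14.4142; +14.4142 ∉ [-0.4, 0.8) → out
#2 (-15,18): internal coord -15 + (18)·λ' = -22.4558; -22.4558 ∉ [-0.4, 0.8) → out
#3 (3,13): internal coord 3 + (13)·λ' = -2.3848; -2.3848 ∉ [-0.4, 0.8) → out
#4 (1,0): internal coord 1 + (0)·λ' = +1.0000; +1.0000 ∉ [-0.4, 0.8) → out
#5 (4,6): internal coord 4 + (6)·λ' = +1.5147; +1.5147 ∉ [-0.4, 0.8) → out

none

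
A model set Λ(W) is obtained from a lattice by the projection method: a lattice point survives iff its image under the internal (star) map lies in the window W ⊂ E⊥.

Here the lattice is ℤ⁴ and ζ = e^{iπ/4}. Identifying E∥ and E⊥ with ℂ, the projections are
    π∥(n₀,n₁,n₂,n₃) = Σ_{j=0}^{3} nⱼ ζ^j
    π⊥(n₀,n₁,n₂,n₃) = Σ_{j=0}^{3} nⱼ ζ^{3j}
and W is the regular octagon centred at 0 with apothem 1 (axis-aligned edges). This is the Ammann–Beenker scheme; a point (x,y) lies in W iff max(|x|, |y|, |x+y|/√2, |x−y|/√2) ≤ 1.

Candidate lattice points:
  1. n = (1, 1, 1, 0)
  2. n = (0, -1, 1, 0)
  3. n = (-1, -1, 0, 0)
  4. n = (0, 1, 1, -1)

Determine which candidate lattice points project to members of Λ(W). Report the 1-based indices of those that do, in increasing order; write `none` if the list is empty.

1, 3

Internal map: ζ^{3j} for j=0..3 gives (1,0), (−√2/2,√2/2), (0,−1), (√2/2,√2/2).
#1 (1, 1, 1, 0): internal (0.29289, -0.29289); octagon support 0.41421 vs apothem 1 → ∈ W
#2 (0, -1, 1, 0): internal (0.70711, -1.70711); octagon support 1.70711 vs apothem 1 → ∉ W
#3 (-1, -1, 0, 0): internal (-0.29289, -0.70711); octagon support 0.70711 vs apothem 1 → ∈ W
#4 (0, 1, 1, -1): internal (-1.41421, -1.00000); octagon support 1.70711 vs apothem 1 → ∉ W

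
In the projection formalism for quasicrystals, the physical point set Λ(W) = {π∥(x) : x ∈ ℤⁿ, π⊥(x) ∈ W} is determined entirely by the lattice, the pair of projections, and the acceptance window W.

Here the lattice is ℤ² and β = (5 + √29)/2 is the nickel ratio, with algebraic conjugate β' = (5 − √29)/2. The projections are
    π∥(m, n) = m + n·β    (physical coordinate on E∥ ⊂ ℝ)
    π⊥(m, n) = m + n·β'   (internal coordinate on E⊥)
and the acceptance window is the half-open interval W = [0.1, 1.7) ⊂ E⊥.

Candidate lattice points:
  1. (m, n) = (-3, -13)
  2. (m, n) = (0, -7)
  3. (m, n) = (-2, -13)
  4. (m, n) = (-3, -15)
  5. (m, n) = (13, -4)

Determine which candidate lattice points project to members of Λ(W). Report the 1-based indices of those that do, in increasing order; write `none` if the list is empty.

β' = (5−√29)/2 ≈ -0.1926.
candidate 1: (m,n)=(-3,-13) → π∥ = -3-13·β ≈ -70.5036, π⊥ = -3-13·β' ≈ -0.4964 ∉ [0.1, 1.7) ⇒ out
candidate 2: (m,n)=(0,-7) → π∥ = 0-7·β ≈ -36.3481, π⊥ = 0-7·β' ≈ 1.3481 ∈ [0.1, 1.7) ⇒ IN Λ
candidate 3: (m,n)=(-2,-13) → π∥ = -2-13·β ≈ -69.5036, π⊥ = -2-13·β' ≈ 0.5036 ∈ [0.1, 1.7) ⇒ IN Λ
candidate 4: (m,n)=(-3,-15) → π∥ = -3-15·β ≈ -80.8887, π⊥ = -3-15·β' ≈ -0.1113 ∉ [0.1, 1.7) ⇒ out
candidate 5: (m,n)=(13,-4) → π∥ = 13-4·β ≈ -7.7703, π⊥ = 13-4·β' ≈ 13.7703 ∉ [0.1, 1.7) ⇒ out

2, 3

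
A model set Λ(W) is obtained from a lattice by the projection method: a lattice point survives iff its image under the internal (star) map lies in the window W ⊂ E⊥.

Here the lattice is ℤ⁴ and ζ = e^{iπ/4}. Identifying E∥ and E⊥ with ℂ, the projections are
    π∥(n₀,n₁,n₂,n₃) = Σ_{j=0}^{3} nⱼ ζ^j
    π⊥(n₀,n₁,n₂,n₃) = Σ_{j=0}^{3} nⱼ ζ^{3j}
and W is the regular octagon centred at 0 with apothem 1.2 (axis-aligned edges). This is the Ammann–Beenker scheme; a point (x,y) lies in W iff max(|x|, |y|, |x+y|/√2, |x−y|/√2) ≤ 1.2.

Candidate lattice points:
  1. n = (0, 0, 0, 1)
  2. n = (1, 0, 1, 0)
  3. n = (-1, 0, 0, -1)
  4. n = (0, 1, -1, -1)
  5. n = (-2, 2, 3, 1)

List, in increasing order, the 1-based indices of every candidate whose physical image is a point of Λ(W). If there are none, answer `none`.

1

With ζ = e^{iπ/4} the internal vectors are ζ^0,ζ^3,ζ^6,ζ^9.
candidate 1: n = (0, 0, 0, 1) → π⊥ ≈ (+0.70711, +0.70711); max(|x|,|y|,|x±y|/√2) = 1.00000 ≤ 1.2 ⇒ ∈ W
candidate 2: n = (1, 0, 1, 0) → π⊥ ≈ (+1.00000, -1.00000); max(|x|,|y|,|x±y|/√2) = 1.41421 > 1.2 ⇒ ∉ W
candidate 3: n = (-1, 0, 0, -1) → π⊥ ≈ (-1.70711, -0.70711); max(|x|,|y|,|x±y|/√2) = 1.70711 > 1.2 ⇒ ∉ W
candidate 4: n = (0, 1, -1, -1) → π⊥ ≈ (-1.41421, +1.00000); max(|x|,|y|,|x±y|/√2) = 1.70711 > 1.2 ⇒ ∉ W
candidate 5: n = (-2, 2, 3, 1) → π⊥ ≈ (-2.70711, -0.87868); max(|x|,|y|,|x±y|/√2) = 2.70711 > 1.2 ⇒ ∉ W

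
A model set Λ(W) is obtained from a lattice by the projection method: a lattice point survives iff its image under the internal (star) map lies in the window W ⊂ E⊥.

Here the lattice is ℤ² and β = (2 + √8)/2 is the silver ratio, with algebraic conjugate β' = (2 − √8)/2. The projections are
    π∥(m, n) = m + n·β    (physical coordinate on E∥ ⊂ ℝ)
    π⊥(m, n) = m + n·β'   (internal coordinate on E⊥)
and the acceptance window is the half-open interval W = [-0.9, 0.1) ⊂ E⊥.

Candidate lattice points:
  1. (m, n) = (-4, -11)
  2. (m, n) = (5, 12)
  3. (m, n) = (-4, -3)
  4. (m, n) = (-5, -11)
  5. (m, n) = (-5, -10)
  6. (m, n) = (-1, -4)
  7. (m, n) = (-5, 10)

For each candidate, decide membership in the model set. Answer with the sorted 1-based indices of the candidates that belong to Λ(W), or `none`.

2, 4, 5

Numerically β ≈ 2.414214 and β' = −1/β ≈ -0.414214.
#1 (-4,-11): internal coord -4 + (-11)·β' = +0.556349; +0.556349 ∉ [-0.9, 0.1) → out
#2 (5,12): internal coord 5 + (12)·β' = +0.029437; +0.029437 ∈ [-0.9, 0.1) → IN Λ
#3 (-4,-3): internal coord -4 + (-3)·β' = -2.757359; -2.757359 ∉ [-0.9, 0.1) → out
#4 (-5,-11): internal coord -5 + (-11)·β' = -0.443651; -0.443651 ∈ [-0.9, 0.1) → IN Λ
#5 (-5,-10): internal coord -5 + (-10)·β' = -0.857864; -0.857864 ∈ [-0.9, 0.1) → IN Λ
#6 (-1,-4): internal coord -1 + (-4)·β' = +0.656854; +0.656854 ∉ [-0.9, 0.1) → out
#7 (-5,10): internal coord -5 + (10)·β' = -9.142136; -9.142136 ∉ [-0.9, 0.1) → out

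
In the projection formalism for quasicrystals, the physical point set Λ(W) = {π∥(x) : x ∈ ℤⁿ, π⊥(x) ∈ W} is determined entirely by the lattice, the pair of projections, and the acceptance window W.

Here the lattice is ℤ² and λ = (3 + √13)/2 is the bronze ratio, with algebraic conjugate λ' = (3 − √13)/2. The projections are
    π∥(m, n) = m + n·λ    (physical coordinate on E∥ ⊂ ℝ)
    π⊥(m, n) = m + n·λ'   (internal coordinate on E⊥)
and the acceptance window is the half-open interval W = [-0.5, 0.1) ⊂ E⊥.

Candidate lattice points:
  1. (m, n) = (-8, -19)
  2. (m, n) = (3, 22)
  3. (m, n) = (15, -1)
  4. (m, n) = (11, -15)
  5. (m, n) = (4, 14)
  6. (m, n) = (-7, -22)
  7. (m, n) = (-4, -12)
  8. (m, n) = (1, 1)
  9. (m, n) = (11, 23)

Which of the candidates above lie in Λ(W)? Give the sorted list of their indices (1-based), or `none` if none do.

5, 6, 7

Compute λ' = (3−√13)/2 = -0.3028, so π⊥(m,n) = m -0.3028·n.
candidate 1: (m,n)=(-8,-19) → π∥ = -8-19·λ ≈ -70.7527, π⊥ = -8-19·λ' ≈ -2.2473 ∉ [-0.5, 0.1) ⇒ out
candidate 2: (m,n)=(3,22) → π∥ = 3+22·λ ≈ 75.6611, π⊥ = 3+22·λ' ≈ -3.6611 ∉ [-0.5, 0.1) ⇒ out
candidate 3: (m,n)=(15,-1) → π∥ = 15-1·λ ≈ 11.6972, π⊥ = 15-1·λ' ≈ 15.3028 ∉ [-0.5, 0.1) ⇒ out
candidate 4: (m,n)=(11,-15) → π∥ = 11-15·λ ≈ -38.5416, π⊥ = 11-15·λ' ≈ 15.5416 ∉ [-0.5, 0.1) ⇒ out
candidate 5: (m,n)=(4,14) → π∥ = 4+14·λ ≈ 50.2389, π⊥ = 4+14·λ' ≈ -0.2389 ∈ [-0.5, 0.1) ⇒ IN Λ
candidate 6: (m,n)=(-7,-22) → π∥ = -7-22·λ ≈ -79.6611, π⊥ = -7-22·λ' ≈ -0.3389 ∈ [-0.5, 0.1) ⇒ IN Λ
candidate 7: (m,n)=(-4,-12) → π∥ = -4-12·λ ≈ -43.6333, π⊥ = -4-12·λ' ≈ -0.3667 ∈ [-0.5, 0.1) ⇒ IN Λ
candidate 8: (m,n)=(1,1) → π∥ = 1+1·λ ≈ 4.3028, π⊥ = 1+1·λ' ≈ 0.6972 ∉ [-0.5, 0.1) ⇒ out
candidate 9: (m,n)=(11,23) → π∥ = 11+23·λ ≈ 86.9638, π⊥ = 11+23·λ' ≈ 4.0362 ∉ [-0.5, 0.1) ⇒ out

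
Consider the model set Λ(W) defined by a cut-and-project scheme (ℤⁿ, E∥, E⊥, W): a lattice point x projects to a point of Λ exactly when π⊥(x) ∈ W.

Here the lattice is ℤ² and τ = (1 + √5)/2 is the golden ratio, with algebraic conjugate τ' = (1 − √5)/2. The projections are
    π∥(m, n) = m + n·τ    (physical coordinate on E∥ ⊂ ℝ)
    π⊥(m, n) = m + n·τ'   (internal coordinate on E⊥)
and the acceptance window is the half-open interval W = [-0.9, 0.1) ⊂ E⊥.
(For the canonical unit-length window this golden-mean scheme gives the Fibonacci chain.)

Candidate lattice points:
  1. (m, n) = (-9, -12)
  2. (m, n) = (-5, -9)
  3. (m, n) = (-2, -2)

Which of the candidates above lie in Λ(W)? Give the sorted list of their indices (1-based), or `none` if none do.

Compute τ' = (1−√5)/2 = -0.61803, so π⊥(m,n) = m -0.61803·n.
[1] lift (-9,-12): star map gives -1.58359; window check -0.9 ≤ -1.58359 < 0.1 is false → out
[2] lift (-5,-9): star map gives 0.56231; window check -0.9 ≤ 0.56231 < 0.1 is false → out
[3] lift (-2,-2): star map gives -0.76393; window check -0.9 ≤ -0.76393 < 0.1 is true → IN Λ

3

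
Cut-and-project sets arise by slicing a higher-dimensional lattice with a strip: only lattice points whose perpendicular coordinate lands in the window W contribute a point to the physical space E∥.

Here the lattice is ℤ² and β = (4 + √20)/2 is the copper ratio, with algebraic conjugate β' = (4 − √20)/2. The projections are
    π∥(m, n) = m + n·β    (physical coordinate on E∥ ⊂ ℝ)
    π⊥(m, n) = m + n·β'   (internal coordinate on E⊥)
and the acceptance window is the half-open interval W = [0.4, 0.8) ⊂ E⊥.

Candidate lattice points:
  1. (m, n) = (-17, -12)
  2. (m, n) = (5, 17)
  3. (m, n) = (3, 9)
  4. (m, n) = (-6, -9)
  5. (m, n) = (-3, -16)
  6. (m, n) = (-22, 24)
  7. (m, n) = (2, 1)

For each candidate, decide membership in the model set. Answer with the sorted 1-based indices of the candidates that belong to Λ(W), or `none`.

Compute β' = (4−√20)/2 = -0.236068, so π⊥(m,n) = m -0.236068·n.
candidate 1: (m,n)=(-17,-12) → π∥ = -17-12·β ≈ -67.832816, π⊥ = -17-12·β' ≈ -14.167184 ∉ [0.4, 0.8) ⇒ out
candidate 2: (m,n)=(5,17) → π∥ = 5+17·β ≈ 77.013156, π⊥ = 5+17·β' ≈ 0.986844 ∉ [0.4, 0.8) ⇒ out
candidate 3: (m,n)=(3,9) → π∥ = 3+9·β ≈ 41.124612, π⊥ = 3+9·β' ≈ 0.875388 ∉ [0.4, 0.8) ⇒ out
candidate 4: (m,n)=(-6,-9) → π∥ = -6-9·β ≈ -44.124612, π⊥ = -6-9·β' ≈ -3.875388 ∉ [0.4, 0.8) ⇒ out
candidate 5: (m,n)=(-3,-16) → π∥ = -3-16·β ≈ -70.777088, π⊥ = -3-16·β' ≈ 0.777088 ∈ [0.4, 0.8) ⇒ IN Λ
candidate 6: (m,n)=(-22,24) → π∥ = -22+24·β ≈ 79.665631, π⊥ = -22+24·β' ≈ -27.665631 ∉ [0.4, 0.8) ⇒ out
candidate 7: (m,n)=(2,1) → π∥ = 2+1·β ≈ 6.236068, π⊥ = 2+1·β' ≈ 1.763932 ∉ [0.4, 0.8) ⇒ out

5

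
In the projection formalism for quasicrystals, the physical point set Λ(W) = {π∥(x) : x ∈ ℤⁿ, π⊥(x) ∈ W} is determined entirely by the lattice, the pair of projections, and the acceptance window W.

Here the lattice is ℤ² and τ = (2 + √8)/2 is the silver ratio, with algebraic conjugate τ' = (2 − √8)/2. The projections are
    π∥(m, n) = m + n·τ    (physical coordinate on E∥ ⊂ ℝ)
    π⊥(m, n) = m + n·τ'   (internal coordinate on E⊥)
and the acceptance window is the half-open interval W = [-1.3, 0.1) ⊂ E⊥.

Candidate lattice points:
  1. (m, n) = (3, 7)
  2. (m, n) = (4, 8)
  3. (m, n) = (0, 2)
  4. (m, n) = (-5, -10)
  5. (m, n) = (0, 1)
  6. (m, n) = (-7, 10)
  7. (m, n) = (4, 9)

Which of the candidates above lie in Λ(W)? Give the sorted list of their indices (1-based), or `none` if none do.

τ' = (2−√8)/2 ≈ -0.4142.
candidate 1: (m,n)=(3,7) → π∥ = 3+7·τ ≈ 19.8995, π⊥ = 3+7·τ' ≈ 0.1005 ∉ [-1.3, 0.1) ⇒ out
candidate 2: (m,n)=(4,8) → π∥ = 4+8·τ ≈ 23.3137, π⊥ = 4+8·τ' ≈ 0.6863 ∉ [-1.3, 0.1) ⇒ out
candidate 3: (m,n)=(0,2) → π∥ = 0+2·τ ≈ 4.8284, π⊥ = 0+2·τ' ≈ -0.8284 ∈ [-1.3, 0.1) ⇒ IN Λ
candidate 4: (m,n)=(-5,-10) → π∥ = -5-10·τ ≈ -29.1421, π⊥ = -5-10·τ' ≈ -0.8579 ∈ [-1.3, 0.1) ⇒ IN Λ
candidate 5: (m,n)=(0,1) → π∥ = 0+1·τ ≈ 2.4142, π⊥ = 0+1·τ' ≈ -0.4142 ∈ [-1.3, 0.1) ⇒ IN Λ
candidate 6: (m,n)=(-7,10) → π∥ = -7+10·τ ≈ 17.1421, π⊥ = -7+10·τ' ≈ -11.1421 ∉ [-1.3, 0.1) ⇒ out
candidate 7: (m,n)=(4,9) → π∥ = 4+9·τ ≈ 25.7279, π⊥ = 4+9·τ' ≈ 0.2721 ∉ [-1.3, 0.1) ⇒ out

3, 4, 5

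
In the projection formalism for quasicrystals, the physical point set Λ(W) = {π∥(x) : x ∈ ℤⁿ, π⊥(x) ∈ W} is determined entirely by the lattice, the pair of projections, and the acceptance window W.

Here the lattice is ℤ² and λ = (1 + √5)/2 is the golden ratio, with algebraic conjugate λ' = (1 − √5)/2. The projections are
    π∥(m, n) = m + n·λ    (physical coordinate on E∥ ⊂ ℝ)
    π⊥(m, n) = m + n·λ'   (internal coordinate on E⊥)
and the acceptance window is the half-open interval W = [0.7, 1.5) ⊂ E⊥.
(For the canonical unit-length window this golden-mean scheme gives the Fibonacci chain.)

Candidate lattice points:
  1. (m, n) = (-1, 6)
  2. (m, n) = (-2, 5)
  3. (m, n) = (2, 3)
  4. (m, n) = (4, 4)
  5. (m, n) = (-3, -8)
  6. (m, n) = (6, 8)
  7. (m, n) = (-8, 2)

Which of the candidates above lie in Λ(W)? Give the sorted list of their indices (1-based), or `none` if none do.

λ' = (1−√5)/2 ≈ -0.618034.
[1] lift (-1,6): star map gives -4.708204; window check 0.7 ≤ -4.708204 < 1.5 is false → out
[2] lift (-2,5): star map gives -5.090170; window check 0.7 ≤ -5.090170 < 1.5 is false → out
[3] lift (2,3): star map gives 0.145898; window check 0.7 ≤ 0.145898 < 1.5 is false → out
[4] lift (4,4): star map gives 1.527864; window check 0.7 ≤ 1.527864 < 1.5 is false → out
[5] lift (-3,-8): star map gives 1.944272; window check 0.7 ≤ 1.944272 < 1.5 is false → out
[6] lift (6,8): star map gives 1.055728; window check 0.7 ≤ 1.055728 < 1.5 is true → IN Λ
[7] lift (-8,2): star map gives -9.236068; window check 0.7 ≤ -9.236068 < 1.5 is false → out

6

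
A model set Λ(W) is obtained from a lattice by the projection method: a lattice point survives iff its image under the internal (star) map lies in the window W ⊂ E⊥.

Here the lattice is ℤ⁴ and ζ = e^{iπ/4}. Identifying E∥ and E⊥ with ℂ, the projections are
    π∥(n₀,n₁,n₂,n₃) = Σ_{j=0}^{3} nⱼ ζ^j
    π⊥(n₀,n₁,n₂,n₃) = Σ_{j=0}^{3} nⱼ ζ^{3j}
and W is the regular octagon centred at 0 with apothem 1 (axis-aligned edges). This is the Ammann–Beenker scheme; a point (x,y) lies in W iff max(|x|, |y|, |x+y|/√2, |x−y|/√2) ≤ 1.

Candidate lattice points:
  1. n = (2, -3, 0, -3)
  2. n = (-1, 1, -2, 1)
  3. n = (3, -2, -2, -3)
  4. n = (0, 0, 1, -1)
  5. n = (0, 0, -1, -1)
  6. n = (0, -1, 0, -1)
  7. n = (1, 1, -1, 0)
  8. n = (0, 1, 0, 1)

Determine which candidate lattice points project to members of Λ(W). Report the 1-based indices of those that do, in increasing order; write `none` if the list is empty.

π⊥(n) = n₀ + n₁ζ³ + n₂ζ⁶ + n₃ζ⁹ where ζ = e^{iπ/4}.
#1 (2, -3, 0, -3): internal (2.00000, -4.24264); octagon support 4.41421 vs apothem 1 → ∉ W
#2 (-1, 1, -2, 1): internal (-1.00000, 3.41421); octagon support 3.41421 vs apothem 1 → ∉ W
#3 (3, -2, -2, -3): internal (2.29289, -1.53553); octagon support 2.70711 vs apothem 1 → ∉ W
#4 (0, 0, 1, -1): internal (-0.70711, -1.70711); octagon support 1.70711 vs apothem 1 → ∉ W
#5 (0, 0, -1, -1): internal (-0.70711, 0.29289); octagon support 0.70711 vs apothem 1 → ∈ W
#6 (0, -1, 0, -1): internal (0.00000, -1.41421); octagon support 1.41421 vs apothem 1 → ∉ W
#7 (1, 1, -1, 0): internal (0.29289, 1.70711); octagon support 1.70711 vs apothem 1 → ∉ W
#8 (0, 1, 0, 1): internal (0.00000, 1.41421); octagon support 1.41421 vs apothem 1 → ∉ W

5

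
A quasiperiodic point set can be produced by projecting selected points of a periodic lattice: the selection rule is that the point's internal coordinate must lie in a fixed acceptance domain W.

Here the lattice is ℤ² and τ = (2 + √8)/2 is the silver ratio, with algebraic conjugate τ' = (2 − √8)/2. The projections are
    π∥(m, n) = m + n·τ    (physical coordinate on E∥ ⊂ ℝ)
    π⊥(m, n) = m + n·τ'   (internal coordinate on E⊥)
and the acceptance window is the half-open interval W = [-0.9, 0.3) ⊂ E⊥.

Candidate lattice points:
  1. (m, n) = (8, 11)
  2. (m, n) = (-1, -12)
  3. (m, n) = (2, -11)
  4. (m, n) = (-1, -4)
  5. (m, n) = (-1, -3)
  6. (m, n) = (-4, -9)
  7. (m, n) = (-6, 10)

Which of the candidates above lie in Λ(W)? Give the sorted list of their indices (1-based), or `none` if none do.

5, 6

Compute τ' = (2−√8)/2 = -0.414214, so π⊥(m,n) = m -0.414214·n.
[1] lift (8,11): star map gives 3.443651; window check -0.9 ≤ 3.443651 < 0.3 is false → out
[2] lift (-1,-12): star map gives 3.970563; window check -0.9 ≤ 3.970563 < 0.3 is false → out
[3] lift (2,-11): star map gives 6.556349; window check -0.9 ≤ 6.556349 < 0.3 is false → out
[4] lift (-1,-4): star map gives 0.656854; window check -0.9 ≤ 0.656854 < 0.3 is false → out
[5] lift (-1,-3): star map gives 0.242641; window check -0.9 ≤ 0.242641 < 0.3 is true → IN Λ
[6] lift (-4,-9): star map gives -0.272078; window check -0.9 ≤ -0.272078 < 0.3 is true → IN Λ
[7] lift (-6,10): star map gives -10.142136; window check -0.9 ≤ -10.142136 < 0.3 is false → out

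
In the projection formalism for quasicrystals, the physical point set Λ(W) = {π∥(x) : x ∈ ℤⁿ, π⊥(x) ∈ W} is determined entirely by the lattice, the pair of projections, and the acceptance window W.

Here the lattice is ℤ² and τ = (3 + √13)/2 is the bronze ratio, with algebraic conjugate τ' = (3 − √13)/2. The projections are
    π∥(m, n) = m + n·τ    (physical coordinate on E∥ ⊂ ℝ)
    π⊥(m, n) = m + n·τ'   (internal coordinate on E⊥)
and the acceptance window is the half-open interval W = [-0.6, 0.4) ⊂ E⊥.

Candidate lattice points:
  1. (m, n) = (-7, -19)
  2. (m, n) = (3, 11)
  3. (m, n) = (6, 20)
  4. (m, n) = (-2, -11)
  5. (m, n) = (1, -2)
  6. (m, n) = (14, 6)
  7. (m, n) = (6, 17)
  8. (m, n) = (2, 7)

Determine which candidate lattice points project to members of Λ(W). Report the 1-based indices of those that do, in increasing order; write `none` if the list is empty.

τ' = (3−√13)/2 ≈ -0.30278.
[1] lift (-7,-19): star map gives -1.24726; window check -0.6 ≤ -1.24726 < 0.4 is false → out
[2] lift (3,11): star map gives -0.33053; window check -0.6 ≤ -0.33053 < 0.4 is true → IN Λ
[3] lift (6,20): star map gives -0.05551; window check -0.6 ≤ -0.05551 < 0.4 is true → IN Λ
[4] lift (-2,-11): star map gives 1.33053; window check -0.6 ≤ 1.33053 < 0.4 is false → out
[5] lift (1,-2): star map gives 1.60555; window check -0.6 ≤ 1.60555 < 0.4 is false → out
[6] lift (14,6): star map gives 12.18335; window check -0.6 ≤ 12.18335 < 0.4 is false → out
[7] lift (6,17): star map gives 0.85281; window check -0.6 ≤ 0.85281 < 0.4 is false → out
[8] lift (2,7): star map gives -0.11943; window check -0.6 ≤ -0.11943 < 0.4 is true → IN Λ

2, 3, 8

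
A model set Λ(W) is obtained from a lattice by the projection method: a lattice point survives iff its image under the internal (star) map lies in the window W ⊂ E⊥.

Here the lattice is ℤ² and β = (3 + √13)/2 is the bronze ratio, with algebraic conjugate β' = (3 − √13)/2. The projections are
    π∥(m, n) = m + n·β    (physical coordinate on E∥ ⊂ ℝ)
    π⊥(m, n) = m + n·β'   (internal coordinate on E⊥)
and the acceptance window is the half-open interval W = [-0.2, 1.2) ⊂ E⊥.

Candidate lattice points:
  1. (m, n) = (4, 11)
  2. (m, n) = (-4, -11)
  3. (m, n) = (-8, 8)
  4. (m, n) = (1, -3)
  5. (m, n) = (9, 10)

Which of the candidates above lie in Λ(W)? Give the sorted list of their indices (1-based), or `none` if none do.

1

β' = (3−√13)/2 ≈ -0.302776.
candidate 1: (m,n)=(4,11) → π∥ = 4+11·β ≈ 40.330532, π⊥ = 4+11·β' ≈ 0.669468 ∈ [-0.2, 1.2) ⇒ IN Λ
candidate 2: (m,n)=(-4,-11) → π∥ = -4-11·β ≈ -40.330532, π⊥ = -4-11·β' ≈ -0.669468 ∉ [-0.2, 1.2) ⇒ out
candidate 3: (m,n)=(-8,8) → π∥ = -8+8·β ≈ 18.422205, π⊥ = -8+8·β' ≈ -10.422205 ∉ [-0.2, 1.2) ⇒ out
candidate 4: (m,n)=(1,-3) → π∥ = 1-3·β ≈ -8.908327, π⊥ = 1-3·β' ≈ 1.908327 ∉ [-0.2, 1.2) ⇒ out
candidate 5: (m,n)=(9,10) → π∥ = 9+10·β ≈ 42.027756, π⊥ = 9+10·β' ≈ 5.972244 ∉ [-0.2, 1.2) ⇒ out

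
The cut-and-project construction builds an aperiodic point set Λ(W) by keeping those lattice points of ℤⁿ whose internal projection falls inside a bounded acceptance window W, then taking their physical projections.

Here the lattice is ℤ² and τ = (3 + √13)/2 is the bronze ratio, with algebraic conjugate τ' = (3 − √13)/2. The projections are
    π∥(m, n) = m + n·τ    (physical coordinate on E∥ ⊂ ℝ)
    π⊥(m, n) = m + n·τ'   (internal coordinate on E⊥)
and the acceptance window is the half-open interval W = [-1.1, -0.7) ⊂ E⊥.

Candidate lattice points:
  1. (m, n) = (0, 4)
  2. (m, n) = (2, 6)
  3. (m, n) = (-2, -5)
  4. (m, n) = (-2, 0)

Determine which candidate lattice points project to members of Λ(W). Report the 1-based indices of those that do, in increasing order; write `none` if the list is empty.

τ' = (3−√13)/2 ≈ -0.302776.
#1 (0,4): internal coord 0 + (4)·τ' = -1.211103; -1.211103 ∉ [-1.1, -0.7) → out
#2 (2,6): internal coord 2 + (6)·τ' = +0.183346; +0.183346 ∉ [-1.1, -0.7) → out
#3 (-2,-5): internal coord -2 + (-5)·τ' = -0.486122; -0.486122 ∉ [-1.1, -0.7) → out
#4 (-2,0): internal coord -2 + (0)·τ' = -2.000000; -2.000000 ∉ [-1.1, -0.7) → out

none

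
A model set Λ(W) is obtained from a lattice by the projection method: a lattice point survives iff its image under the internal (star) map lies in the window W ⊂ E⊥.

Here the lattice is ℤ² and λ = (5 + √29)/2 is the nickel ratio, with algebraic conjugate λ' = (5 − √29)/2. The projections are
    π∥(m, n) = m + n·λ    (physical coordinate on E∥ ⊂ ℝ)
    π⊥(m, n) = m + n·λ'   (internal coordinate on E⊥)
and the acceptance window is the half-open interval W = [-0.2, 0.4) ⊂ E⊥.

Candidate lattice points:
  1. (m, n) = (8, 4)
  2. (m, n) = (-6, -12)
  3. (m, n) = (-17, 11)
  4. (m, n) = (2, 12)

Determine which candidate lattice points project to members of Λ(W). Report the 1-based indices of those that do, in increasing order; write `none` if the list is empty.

λ' = (5−√29)/2 ≈ -0.19258.
[1] lift (8,4): star map gives 7.22967; window check -0.2 ≤ 7.22967 < 0.4 is false → out
[2] lift (-6,-12): star map gives -3.68901; window check -0.2 ≤ -3.68901 < 0.4 is false → out
[3] lift (-17,11): star map gives -19.11841; window check -0.2 ≤ -19.11841 < 0.4 is false → out
[4] lift (2,12): star map gives -0.31099; window check -0.2 ≤ -0.31099 < 0.4 is false → out

none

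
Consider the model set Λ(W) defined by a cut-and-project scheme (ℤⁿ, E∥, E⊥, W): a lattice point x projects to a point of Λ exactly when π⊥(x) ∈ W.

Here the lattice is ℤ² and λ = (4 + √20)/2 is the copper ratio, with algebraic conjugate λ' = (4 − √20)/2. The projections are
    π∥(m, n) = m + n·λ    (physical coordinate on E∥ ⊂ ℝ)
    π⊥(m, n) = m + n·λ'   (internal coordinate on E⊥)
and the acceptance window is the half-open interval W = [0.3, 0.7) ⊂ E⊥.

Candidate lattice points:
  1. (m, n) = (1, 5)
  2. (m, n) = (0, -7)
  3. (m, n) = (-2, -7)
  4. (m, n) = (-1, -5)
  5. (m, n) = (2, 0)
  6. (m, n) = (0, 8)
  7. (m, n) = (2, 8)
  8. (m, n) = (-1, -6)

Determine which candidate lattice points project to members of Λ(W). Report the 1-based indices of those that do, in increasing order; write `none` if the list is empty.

8

Compute λ' = (4−√20)/2 = -0.23607, so π⊥(m,n) = m -0.23607·n.
#1 (1,5): internal coord 1 + (5)·λ' = -0.18034; -0.18034 ∉ [0.3, 0.7) → out
#2 (0,-7): internal coord 0 + (-7)·λ' = +1.65248; +1.65248 ∉ [0.3, 0.7) → out
#3 (-2,-7): internal coord -2 + (-7)·λ' = -0.34752; -0.34752 ∉ [0.3, 0.7) → out
#4 (-1,-5): internal coord -1 + (-5)·λ' = +0.18034; +0.18034 ∉ [0.3, 0.7) → out
#5 (2,0): internal coord 2 + (0)·λ' = +2.00000; +2.00000 ∉ [0.3, 0.7) → out
#6 (0,8): internal coord 0 + (8)·λ' = -1.88854; -1.88854 ∉ [0.3, 0.7) → out
#7 (2,8): internal coord 2 + (8)·λ' = +0.11146; +0.11146 ∉ [0.3, 0.7) → out
#8 (-1,-6): internal coord -1 + (-6)·λ' = +0.41641; +0.41641 ∈ [0.3, 0.7) → IN Λ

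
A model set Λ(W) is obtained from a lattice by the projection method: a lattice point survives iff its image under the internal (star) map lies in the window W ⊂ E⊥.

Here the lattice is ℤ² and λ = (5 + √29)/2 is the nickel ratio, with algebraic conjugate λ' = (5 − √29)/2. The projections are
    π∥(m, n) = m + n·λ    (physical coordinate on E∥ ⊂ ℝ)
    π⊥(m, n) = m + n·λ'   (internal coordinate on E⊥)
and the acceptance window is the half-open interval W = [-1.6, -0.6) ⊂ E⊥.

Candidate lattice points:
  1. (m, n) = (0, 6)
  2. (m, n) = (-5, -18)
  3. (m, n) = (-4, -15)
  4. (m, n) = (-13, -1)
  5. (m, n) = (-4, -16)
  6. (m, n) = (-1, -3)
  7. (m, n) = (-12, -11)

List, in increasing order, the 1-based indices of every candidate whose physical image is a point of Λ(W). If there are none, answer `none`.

Numerically λ ≈ 5.1926 and λ' = −1/λ ≈ -0.1926.
[1] lift (0,6): star map gives -1.1555; window check -1.6 ≤ -1.1555 < -0.6 is true → IN Λ
[2] lift (-5,-18): star map gives -1.5335; window check -1.6 ≤ -1.5335 < -0.6 is true → IN Λ
[3] lift (-4,-15): star map gives -1.1113; window check -1.6 ≤ -1.1113 < -0.6 is true → IN Λ
[4] lift (-13,-1): star map gives -12.8074; window check -1.6 ≤ -12.8074 < -0.6 is false → out
[5] lift (-4,-16): star map gives -0.9187; window check -1.6 ≤ -0.9187 < -0.6 is true → IN Λ
[6] lift (-1,-3): star map gives -0.4223; window check -1.6 ≤ -0.4223 < -0.6 is false → out
[7] lift (-12,-11): star map gives -9.8816; window check -1.6 ≤ -9.8816 < -0.6 is false → out

1, 2, 3, 5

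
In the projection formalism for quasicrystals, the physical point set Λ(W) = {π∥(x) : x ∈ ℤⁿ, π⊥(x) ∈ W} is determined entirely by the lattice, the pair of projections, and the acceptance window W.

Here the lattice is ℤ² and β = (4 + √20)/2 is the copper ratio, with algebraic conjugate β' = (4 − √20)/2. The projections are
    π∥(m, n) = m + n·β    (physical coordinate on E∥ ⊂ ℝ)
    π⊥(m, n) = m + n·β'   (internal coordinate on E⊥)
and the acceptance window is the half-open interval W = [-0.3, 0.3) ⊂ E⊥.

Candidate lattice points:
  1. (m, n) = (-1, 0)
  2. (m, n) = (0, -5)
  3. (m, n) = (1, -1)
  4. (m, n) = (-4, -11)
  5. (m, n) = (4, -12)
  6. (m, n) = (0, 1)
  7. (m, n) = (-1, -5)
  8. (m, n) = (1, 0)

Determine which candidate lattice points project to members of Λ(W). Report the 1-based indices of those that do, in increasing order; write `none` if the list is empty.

Numerically β ≈ 4.23607 and β' = −1/β ≈ -0.23607.
[1] lift (-1,0): star map gives -1.00000; window check -0.3 ≤ -1.00000 < 0.3 is false → out
[2] lift (0,-5): star map gives 1.18034; window check -0.3 ≤ 1.18034 < 0.3 is false → out
[3] lift (1,-1): star map gives 1.23607; window check -0.3 ≤ 1.23607 < 0.3 is false → out
[4] lift (-4,-11): star map gives -1.40325; window check -0.3 ≤ -1.40325 < 0.3 is false → out
[5] lift (4,-12): star map gives 6.83282; window check -0.3 ≤ 6.83282 < 0.3 is false → out
[6] lift (0,1): star map gives -0.23607; window check -0.3 ≤ -0.23607 < 0.3 is true → IN Λ
[7] lift (-1,-5): star map gives 0.18034; window check -0.3 ≤ 0.18034 < 0.3 is true → IN Λ
[8] lift (1,0): star map gives 1.00000; window check -0.3 ≤ 1.00000 < 0.3 is false → out

6, 7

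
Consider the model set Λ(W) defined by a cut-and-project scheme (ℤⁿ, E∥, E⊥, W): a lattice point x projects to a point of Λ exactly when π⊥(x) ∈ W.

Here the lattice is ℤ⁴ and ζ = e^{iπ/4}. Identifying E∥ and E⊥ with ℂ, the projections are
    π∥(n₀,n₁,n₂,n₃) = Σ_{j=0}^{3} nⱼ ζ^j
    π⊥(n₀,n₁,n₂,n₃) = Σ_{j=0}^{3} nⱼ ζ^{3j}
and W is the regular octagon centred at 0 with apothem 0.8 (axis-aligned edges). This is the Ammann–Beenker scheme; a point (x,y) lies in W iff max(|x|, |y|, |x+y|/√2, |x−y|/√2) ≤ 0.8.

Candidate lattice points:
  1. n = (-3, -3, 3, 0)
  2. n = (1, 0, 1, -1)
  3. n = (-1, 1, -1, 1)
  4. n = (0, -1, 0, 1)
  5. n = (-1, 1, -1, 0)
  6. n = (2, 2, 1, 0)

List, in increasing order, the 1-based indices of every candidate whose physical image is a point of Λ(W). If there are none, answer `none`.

With ζ = e^{iπ/4} the internal vectors are ζ^0,ζ^3,ζ^6,ζ^9.
#1 (-3, -3, 3, 0): internal (-0.8787, -5.1213); octagon support 5.1213 vs apothem 0.8 → ∉ W
#2 (1, 0, 1, -1): internal (0.2929, -1.7071); octagon support 1.7071 vs apothem 0.8 → ∉ W
#3 (-1, 1, -1, 1): internal (-1.0000, 2.4142); octagon support 2.4142 vs apothem 0.8 → ∉ W
#4 (0, -1, 0, 1): internal (1.4142, 0.0000); octagon support 1.4142 vs apothem 0.8 → ∉ W
#5 (-1, 1, -1, 0): internal (-1.7071, 1.7071); octagon support 2.4142 vs apothem 0.8 → ∉ W
#6 (2, 2, 1, 0): internal (0.5858, 0.4142); octagon support 0.7071 vs apothem 0.8 → ∈ W

6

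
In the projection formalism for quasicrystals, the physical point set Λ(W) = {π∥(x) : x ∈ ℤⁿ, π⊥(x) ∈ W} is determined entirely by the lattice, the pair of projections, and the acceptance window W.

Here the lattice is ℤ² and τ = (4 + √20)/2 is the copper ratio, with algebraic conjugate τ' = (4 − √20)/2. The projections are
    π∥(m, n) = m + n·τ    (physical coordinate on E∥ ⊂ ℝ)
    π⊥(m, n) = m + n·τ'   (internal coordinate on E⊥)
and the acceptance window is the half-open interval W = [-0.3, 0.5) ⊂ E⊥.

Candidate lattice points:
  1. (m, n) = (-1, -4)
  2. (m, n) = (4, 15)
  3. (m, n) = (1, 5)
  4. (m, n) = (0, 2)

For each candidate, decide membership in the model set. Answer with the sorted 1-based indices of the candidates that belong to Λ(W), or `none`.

τ' = (4−√20)/2 ≈ -0.23607.
[1] lift (-1,-4): star map gives -0.05573; window check -0.3 ≤ -0.05573 < 0.5 is true → IN Λ
[2] lift (4,15): star map gives 0.45898; window check -0.3 ≤ 0.45898 < 0.5 is true → IN Λ
[3] lift (1,5): star map gives -0.18034; window check -0.3 ≤ -0.18034 < 0.5 is true → IN Λ
[4] lift (0,2): star map gives -0.47214; window check -0.3 ≤ -0.47214 < 0.5 is false → out

1, 2, 3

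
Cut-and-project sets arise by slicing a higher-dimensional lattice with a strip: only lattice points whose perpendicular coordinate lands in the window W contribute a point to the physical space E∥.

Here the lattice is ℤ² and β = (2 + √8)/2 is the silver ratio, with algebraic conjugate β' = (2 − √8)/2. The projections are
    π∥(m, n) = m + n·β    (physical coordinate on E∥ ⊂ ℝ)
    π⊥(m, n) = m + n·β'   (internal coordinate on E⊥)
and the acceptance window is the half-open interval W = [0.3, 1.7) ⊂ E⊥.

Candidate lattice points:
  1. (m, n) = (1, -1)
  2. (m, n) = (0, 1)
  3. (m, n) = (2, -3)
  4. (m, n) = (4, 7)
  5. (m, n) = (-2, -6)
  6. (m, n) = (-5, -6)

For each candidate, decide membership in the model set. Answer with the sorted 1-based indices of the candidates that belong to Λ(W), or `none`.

β' = (2−√8)/2 ≈ -0.41421.
#1 (1,-1): internal coord 1 + (-1)·β' = +1.41421; +1.41421 ∈ [0.3, 1.7) → IN Λ
#2 (0,1): internal coord 0 + (1)·β' = -0.41421; -0.41421 ∉ [0.3, 1.7) → out
#3 (2,-3): internal coord 2 + (-3)·β' = +3.24264; +3.24264 ∉ [0.3, 1.7) → out
#4 (4,7): internal coord 4 + (7)·β' = +1.10051; +1.10051 ∈ [0.3, 1.7) → IN Λ
#5 (-2,-6): internal coord -2 + (-6)·β' = +0.48528; +0.48528 ∈ [0.3, 1.7) → IN Λ
#6 (-5,-6): internal coord -5 + (-6)·β' = -2.51472; -2.51472 ∉ [0.3, 1.7) → out

1, 4, 5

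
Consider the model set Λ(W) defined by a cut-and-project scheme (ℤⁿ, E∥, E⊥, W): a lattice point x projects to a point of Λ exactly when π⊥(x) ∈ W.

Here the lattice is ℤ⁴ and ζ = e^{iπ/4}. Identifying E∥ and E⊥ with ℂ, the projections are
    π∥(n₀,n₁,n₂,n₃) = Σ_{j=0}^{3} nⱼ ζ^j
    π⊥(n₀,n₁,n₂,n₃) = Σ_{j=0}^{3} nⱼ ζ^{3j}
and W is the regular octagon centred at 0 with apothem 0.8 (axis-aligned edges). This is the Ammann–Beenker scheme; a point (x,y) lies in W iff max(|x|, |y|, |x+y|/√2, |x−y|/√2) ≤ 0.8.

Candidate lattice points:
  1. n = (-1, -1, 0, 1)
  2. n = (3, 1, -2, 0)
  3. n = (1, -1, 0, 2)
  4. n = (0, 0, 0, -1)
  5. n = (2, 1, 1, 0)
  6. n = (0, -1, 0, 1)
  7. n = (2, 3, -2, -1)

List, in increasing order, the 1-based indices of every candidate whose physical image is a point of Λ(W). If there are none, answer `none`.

1

π⊥(n) = n₀ + n₁ζ³ + n₂ζ⁶ + n₃ζ⁹ where ζ = e^{iπ/4}.
candidate 1: n = (-1, -1, 0, 1) → π⊥ ≈ (+0.4142, +0.0000); max(|x|,|y|,|x±y|/√2) = 0.4142 ≤ 0.8 ⇒ ∈ W
candidate 2: n = (3, 1, -2, 0) → π⊥ ≈ (+2.2929, +2.7071); max(|x|,|y|,|x±y|/√2) = 3.5355 > 0.8 ⇒ ∉ W
candidate 3: n = (1, -1, 0, 2) → π⊥ ≈ (+3.1213, +0.7071); max(|x|,|y|,|x±y|/√2) = 3.1213 > 0.8 ⇒ ∉ W
candidate 4: n = (0, 0, 0, -1) → π⊥ ≈ (-0.7071, -0.7071); max(|x|,|y|,|x±y|/√2) = 1.0000 > 0.8 ⇒ ∉ W
candidate 5: n = (2, 1, 1, 0) → π⊥ ≈ (+1.2929, -0.2929); max(|x|,|y|,|x±y|/√2) = 1.2929 > 0.8 ⇒ ∉ W
candidate 6: n = (0, -1, 0, 1) → π⊥ ≈ (+1.4142, +0.0000); max(|x|,|y|,|x±y|/√2) = 1.4142 > 0.8 ⇒ ∉ W
candidate 7: n = (2, 3, -2, -1) → π⊥ ≈ (-0.8284, +3.4142); max(|x|,|y|,|x±y|/√2) = 3.4142 > 0.8 ⇒ ∉ W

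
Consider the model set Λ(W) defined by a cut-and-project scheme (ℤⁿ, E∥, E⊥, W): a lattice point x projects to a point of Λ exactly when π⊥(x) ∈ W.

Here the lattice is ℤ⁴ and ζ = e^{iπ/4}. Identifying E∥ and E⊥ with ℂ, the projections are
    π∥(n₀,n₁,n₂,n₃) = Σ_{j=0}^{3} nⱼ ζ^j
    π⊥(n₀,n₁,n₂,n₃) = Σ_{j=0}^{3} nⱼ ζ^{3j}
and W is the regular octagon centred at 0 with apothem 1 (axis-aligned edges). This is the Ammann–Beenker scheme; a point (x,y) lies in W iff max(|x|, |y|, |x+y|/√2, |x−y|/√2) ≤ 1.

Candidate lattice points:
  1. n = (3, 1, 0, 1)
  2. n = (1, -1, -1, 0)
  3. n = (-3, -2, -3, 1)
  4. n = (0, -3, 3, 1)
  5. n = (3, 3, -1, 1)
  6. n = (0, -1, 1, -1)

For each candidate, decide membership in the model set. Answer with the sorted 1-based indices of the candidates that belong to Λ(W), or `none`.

Internal map: ζ^{3j} for j=0..3 gives (1,0), (−√2/2,√2/2), (0,−1), (√2/2,√2/2).
candidate 1: n = (3, 1, 0, 1) → π⊥ ≈ (+3.0000, +1.4142); max(|x|,|y|,|x±y|/√2) = 3.1213 > 1 ⇒ ∉ W
candidate 2: n = (1, -1, -1, 0) → π⊥ ≈ (+1.7071, +0.2929); max(|x|,|y|,|x±y|/√2) = 1.7071 > 1 ⇒ ∉ W
candidate 3: n = (-3, -2, -3, 1) → π⊥ ≈ (-0.8787, +2.2929); max(|x|,|y|,|x±y|/√2) = 2.2929 > 1 ⇒ ∉ W
candidate 4: n = (0, -3, 3, 1) → π⊥ ≈ (+2.8284, -4.4142); max(|x|,|y|,|x±y|/√2) = 5.1213 > 1 ⇒ ∉ W
candidate 5: n = (3, 3, -1, 1) → π⊥ ≈ (+1.5858, +3.8284); max(|x|,|y|,|x±y|/√2) = 3.8284 > 1 ⇒ ∉ W
candidate 6: n = (0, -1, 1, -1) → π⊥ ≈ (+0.0000, -2.4142); max(|x|,|y|,|x±y|/√2) = 2.4142 > 1 ⇒ ∉ W

none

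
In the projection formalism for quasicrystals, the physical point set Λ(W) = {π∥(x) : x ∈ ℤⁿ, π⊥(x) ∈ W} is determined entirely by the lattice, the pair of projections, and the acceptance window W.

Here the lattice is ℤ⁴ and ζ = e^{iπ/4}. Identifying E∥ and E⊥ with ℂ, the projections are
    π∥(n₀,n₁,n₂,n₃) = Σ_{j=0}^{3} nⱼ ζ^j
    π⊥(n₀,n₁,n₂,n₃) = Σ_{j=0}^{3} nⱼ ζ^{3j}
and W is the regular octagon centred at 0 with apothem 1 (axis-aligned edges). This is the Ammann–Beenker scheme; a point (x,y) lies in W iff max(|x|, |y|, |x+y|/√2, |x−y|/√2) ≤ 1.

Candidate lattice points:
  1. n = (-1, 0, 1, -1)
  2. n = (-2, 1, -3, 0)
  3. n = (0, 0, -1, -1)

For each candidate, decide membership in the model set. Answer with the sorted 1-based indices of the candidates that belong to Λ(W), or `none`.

3

π⊥(n) = n₀ + n₁ζ³ + n₂ζ⁶ + n₃ζ⁹ where ζ = e^{iπ/4}.
candidate 1: n = (-1, 0, 1, -1) → π⊥ ≈ (-1.707107, -1.707107); max(|x|,|y|,|x±y|/√2) = 2.414214 > 1 ⇒ ∉ W
candidate 2: n = (-2, 1, -3, 0) → π⊥ ≈ (-2.707107, +3.707107); max(|x|,|y|,|x±y|/√2) = 4.535534 > 1 ⇒ ∉ W
candidate 3: n = (0, 0, -1, -1) → π⊥ ≈ (-0.707107, +0.292893); max(|x|,|y|,|x±y|/√2) = 0.707107 ≤ 1 ⇒ ∈ W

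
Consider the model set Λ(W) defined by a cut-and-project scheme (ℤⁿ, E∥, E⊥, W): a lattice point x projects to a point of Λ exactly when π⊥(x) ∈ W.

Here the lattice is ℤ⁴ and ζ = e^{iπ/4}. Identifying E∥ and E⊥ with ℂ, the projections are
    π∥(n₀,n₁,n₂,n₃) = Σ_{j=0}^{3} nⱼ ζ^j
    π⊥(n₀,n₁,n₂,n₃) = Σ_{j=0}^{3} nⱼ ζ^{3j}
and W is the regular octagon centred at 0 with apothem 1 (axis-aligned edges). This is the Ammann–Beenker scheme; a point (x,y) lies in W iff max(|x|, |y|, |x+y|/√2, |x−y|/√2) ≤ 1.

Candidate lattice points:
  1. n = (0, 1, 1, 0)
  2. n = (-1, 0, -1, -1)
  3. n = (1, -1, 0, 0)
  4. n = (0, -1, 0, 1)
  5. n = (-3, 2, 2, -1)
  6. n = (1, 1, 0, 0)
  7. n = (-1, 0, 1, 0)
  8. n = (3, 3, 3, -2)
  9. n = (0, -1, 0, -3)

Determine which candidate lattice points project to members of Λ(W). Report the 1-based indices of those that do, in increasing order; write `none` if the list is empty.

1, 6

With ζ = e^{iπ/4} the internal vectors are ζ^0,ζ^3,ζ^6,ζ^9.
#1 (0, 1, 1, 0): internal (-0.707107, -0.292893); octagon support 0.707107 vs apothem 1 → ∈ W
#2 (-1, 0, -1, -1): internal (-1.707107, 0.292893); octagon support 1.707107 vs apothem 1 → ∉ W
#3 (1, -1, 0, 0): internal (1.707107, -0.707107); octagon support 1.707107 vs apothem 1 → ∉ W
#4 (0, -1, 0, 1): internal (1.414214, 0.000000); octagon support 1.414214 vs apothem 1 → ∉ W
#5 (-3, 2, 2, -1): internal (-5.121320, -1.292893); octagon support 5.121320 vs apothem 1 → ∉ W
#6 (1, 1, 0, 0): internal (0.292893, 0.707107); octagon support 0.707107 vs apothem 1 → ∈ W
#7 (-1, 0, 1, 0): internal (-1.000000, -1.000000); octagon support 1.414214 vs apothem 1 → ∉ W
#8 (3, 3, 3, -2): internal (-0.535534, -2.292893); octagon support 2.292893 vs apothem 1 → ∉ W
#9 (0, -1, 0, -3): internal (-1.414214, -2.828427); octagon support 3.000000 vs apothem 1 → ∉ W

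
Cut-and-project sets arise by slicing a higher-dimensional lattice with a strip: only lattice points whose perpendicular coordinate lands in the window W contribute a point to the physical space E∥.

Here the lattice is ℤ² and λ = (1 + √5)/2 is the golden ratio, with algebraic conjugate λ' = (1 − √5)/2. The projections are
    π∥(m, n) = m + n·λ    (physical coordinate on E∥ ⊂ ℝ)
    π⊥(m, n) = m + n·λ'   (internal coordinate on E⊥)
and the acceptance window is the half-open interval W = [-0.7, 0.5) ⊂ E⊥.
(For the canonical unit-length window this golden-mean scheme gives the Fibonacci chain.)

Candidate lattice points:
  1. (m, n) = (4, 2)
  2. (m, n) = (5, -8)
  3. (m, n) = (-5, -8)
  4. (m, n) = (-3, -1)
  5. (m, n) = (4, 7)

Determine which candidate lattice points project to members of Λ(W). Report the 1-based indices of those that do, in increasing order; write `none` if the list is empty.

Numerically λ ≈ 1.6180 and λ' = −1/λ ≈ -0.6180.
#1 (4,2): internal coord 4 + (2)·λ' = +2.7639; +2.7639 ∉ [-0.7, 0.5) → out
#2 (5,-8): internal coord 5 + (-8)·λ' = +9.9443; +9.9443 ∉ [-0.7, 0.5) → out
#3 (-5,-8): internal coord -5 + (-8)·λ' = -0.0557; -0.0557 ∈ [-0.7, 0.5) → IN Λ
#4 (-3,-1): internal coord -3 + (-1)·λ' = -2.3820; -2.3820 ∉ [-0.7, 0.5) → out
#5 (4,7): internal coord 4 + (7)·λ' = -0.3262; -0.3262 ∈ [-0.7, 0.5) → IN Λ

3, 5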